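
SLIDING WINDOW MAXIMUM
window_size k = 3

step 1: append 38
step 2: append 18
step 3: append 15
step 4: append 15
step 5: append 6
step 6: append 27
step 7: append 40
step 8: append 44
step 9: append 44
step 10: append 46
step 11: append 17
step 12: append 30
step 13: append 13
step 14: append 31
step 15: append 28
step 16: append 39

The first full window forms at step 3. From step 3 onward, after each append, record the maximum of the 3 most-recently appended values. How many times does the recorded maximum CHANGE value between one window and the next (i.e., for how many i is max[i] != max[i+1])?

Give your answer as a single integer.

step 1: append 38 -> window=[38] (not full yet)
step 2: append 18 -> window=[38, 18] (not full yet)
step 3: append 15 -> window=[38, 18, 15] -> max=38
step 4: append 15 -> window=[18, 15, 15] -> max=18
step 5: append 6 -> window=[15, 15, 6] -> max=15
step 6: append 27 -> window=[15, 6, 27] -> max=27
step 7: append 40 -> window=[6, 27, 40] -> max=40
step 8: append 44 -> window=[27, 40, 44] -> max=44
step 9: append 44 -> window=[40, 44, 44] -> max=44
step 10: append 46 -> window=[44, 44, 46] -> max=46
step 11: append 17 -> window=[44, 46, 17] -> max=46
step 12: append 30 -> window=[46, 17, 30] -> max=46
step 13: append 13 -> window=[17, 30, 13] -> max=30
step 14: append 31 -> window=[30, 13, 31] -> max=31
step 15: append 28 -> window=[13, 31, 28] -> max=31
step 16: append 39 -> window=[31, 28, 39] -> max=39
Recorded maximums: 38 18 15 27 40 44 44 46 46 46 30 31 31 39
Changes between consecutive maximums: 9

Answer: 9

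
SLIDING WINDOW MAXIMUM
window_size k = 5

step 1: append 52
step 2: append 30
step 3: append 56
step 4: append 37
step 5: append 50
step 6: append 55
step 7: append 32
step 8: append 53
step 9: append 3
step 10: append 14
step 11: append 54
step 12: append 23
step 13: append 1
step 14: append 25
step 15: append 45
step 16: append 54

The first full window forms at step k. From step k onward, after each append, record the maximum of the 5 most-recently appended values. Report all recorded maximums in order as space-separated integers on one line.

step 1: append 52 -> window=[52] (not full yet)
step 2: append 30 -> window=[52, 30] (not full yet)
step 3: append 56 -> window=[52, 30, 56] (not full yet)
step 4: append 37 -> window=[52, 30, 56, 37] (not full yet)
step 5: append 50 -> window=[52, 30, 56, 37, 50] -> max=56
step 6: append 55 -> window=[30, 56, 37, 50, 55] -> max=56
step 7: append 32 -> window=[56, 37, 50, 55, 32] -> max=56
step 8: append 53 -> window=[37, 50, 55, 32, 53] -> max=55
step 9: append 3 -> window=[50, 55, 32, 53, 3] -> max=55
step 10: append 14 -> window=[55, 32, 53, 3, 14] -> max=55
step 11: append 54 -> window=[32, 53, 3, 14, 54] -> max=54
step 12: append 23 -> window=[53, 3, 14, 54, 23] -> max=54
step 13: append 1 -> window=[3, 14, 54, 23, 1] -> max=54
step 14: append 25 -> window=[14, 54, 23, 1, 25] -> max=54
step 15: append 45 -> window=[54, 23, 1, 25, 45] -> max=54
step 16: append 54 -> window=[23, 1, 25, 45, 54] -> max=54

Answer: 56 56 56 55 55 55 54 54 54 54 54 54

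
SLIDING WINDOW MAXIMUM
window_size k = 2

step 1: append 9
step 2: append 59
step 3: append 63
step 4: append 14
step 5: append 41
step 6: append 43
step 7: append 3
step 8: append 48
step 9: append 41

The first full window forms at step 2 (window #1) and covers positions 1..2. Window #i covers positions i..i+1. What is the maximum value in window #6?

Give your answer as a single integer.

Answer: 43

Derivation:
step 1: append 9 -> window=[9] (not full yet)
step 2: append 59 -> window=[9, 59] -> max=59
step 3: append 63 -> window=[59, 63] -> max=63
step 4: append 14 -> window=[63, 14] -> max=63
step 5: append 41 -> window=[14, 41] -> max=41
step 6: append 43 -> window=[41, 43] -> max=43
step 7: append 3 -> window=[43, 3] -> max=43
Window #6 max = 43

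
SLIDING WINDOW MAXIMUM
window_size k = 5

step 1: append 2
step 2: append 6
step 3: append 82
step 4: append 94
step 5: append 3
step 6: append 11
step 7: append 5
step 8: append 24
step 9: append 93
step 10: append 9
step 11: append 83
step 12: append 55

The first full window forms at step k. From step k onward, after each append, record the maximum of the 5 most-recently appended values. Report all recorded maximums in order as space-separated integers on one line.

step 1: append 2 -> window=[2] (not full yet)
step 2: append 6 -> window=[2, 6] (not full yet)
step 3: append 82 -> window=[2, 6, 82] (not full yet)
step 4: append 94 -> window=[2, 6, 82, 94] (not full yet)
step 5: append 3 -> window=[2, 6, 82, 94, 3] -> max=94
step 6: append 11 -> window=[6, 82, 94, 3, 11] -> max=94
step 7: append 5 -> window=[82, 94, 3, 11, 5] -> max=94
step 8: append 24 -> window=[94, 3, 11, 5, 24] -> max=94
step 9: append 93 -> window=[3, 11, 5, 24, 93] -> max=93
step 10: append 9 -> window=[11, 5, 24, 93, 9] -> max=93
step 11: append 83 -> window=[5, 24, 93, 9, 83] -> max=93
step 12: append 55 -> window=[24, 93, 9, 83, 55] -> max=93

Answer: 94 94 94 94 93 93 93 93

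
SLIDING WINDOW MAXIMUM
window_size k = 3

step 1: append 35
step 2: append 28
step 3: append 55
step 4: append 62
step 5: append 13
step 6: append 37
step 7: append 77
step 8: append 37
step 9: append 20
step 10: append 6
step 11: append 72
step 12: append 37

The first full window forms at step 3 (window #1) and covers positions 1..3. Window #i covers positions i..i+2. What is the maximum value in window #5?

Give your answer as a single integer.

step 1: append 35 -> window=[35] (not full yet)
step 2: append 28 -> window=[35, 28] (not full yet)
step 3: append 55 -> window=[35, 28, 55] -> max=55
step 4: append 62 -> window=[28, 55, 62] -> max=62
step 5: append 13 -> window=[55, 62, 13] -> max=62
step 6: append 37 -> window=[62, 13, 37] -> max=62
step 7: append 77 -> window=[13, 37, 77] -> max=77
Window #5 max = 77

Answer: 77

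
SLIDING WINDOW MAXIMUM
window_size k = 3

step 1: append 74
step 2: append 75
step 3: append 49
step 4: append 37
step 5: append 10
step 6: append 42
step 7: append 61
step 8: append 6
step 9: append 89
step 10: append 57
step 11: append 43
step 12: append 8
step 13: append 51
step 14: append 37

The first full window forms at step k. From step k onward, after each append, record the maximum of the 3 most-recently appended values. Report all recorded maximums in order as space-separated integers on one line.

step 1: append 74 -> window=[74] (not full yet)
step 2: append 75 -> window=[74, 75] (not full yet)
step 3: append 49 -> window=[74, 75, 49] -> max=75
step 4: append 37 -> window=[75, 49, 37] -> max=75
step 5: append 10 -> window=[49, 37, 10] -> max=49
step 6: append 42 -> window=[37, 10, 42] -> max=42
step 7: append 61 -> window=[10, 42, 61] -> max=61
step 8: append 6 -> window=[42, 61, 6] -> max=61
step 9: append 89 -> window=[61, 6, 89] -> max=89
step 10: append 57 -> window=[6, 89, 57] -> max=89
step 11: append 43 -> window=[89, 57, 43] -> max=89
step 12: append 8 -> window=[57, 43, 8] -> max=57
step 13: append 51 -> window=[43, 8, 51] -> max=51
step 14: append 37 -> window=[8, 51, 37] -> max=51

Answer: 75 75 49 42 61 61 89 89 89 57 51 51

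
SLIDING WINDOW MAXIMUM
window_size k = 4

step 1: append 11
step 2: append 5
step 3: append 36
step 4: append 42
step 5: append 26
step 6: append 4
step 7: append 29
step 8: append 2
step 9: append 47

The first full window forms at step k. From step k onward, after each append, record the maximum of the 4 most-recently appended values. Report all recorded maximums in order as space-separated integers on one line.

step 1: append 11 -> window=[11] (not full yet)
step 2: append 5 -> window=[11, 5] (not full yet)
step 3: append 36 -> window=[11, 5, 36] (not full yet)
step 4: append 42 -> window=[11, 5, 36, 42] -> max=42
step 5: append 26 -> window=[5, 36, 42, 26] -> max=42
step 6: append 4 -> window=[36, 42, 26, 4] -> max=42
step 7: append 29 -> window=[42, 26, 4, 29] -> max=42
step 8: append 2 -> window=[26, 4, 29, 2] -> max=29
step 9: append 47 -> window=[4, 29, 2, 47] -> max=47

Answer: 42 42 42 42 29 47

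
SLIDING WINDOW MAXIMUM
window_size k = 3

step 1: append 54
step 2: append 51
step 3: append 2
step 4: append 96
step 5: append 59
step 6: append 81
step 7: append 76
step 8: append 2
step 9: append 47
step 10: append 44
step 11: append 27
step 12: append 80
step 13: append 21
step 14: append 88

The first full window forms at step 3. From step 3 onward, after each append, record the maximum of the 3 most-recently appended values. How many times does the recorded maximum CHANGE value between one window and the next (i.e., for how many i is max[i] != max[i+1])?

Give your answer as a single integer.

step 1: append 54 -> window=[54] (not full yet)
step 2: append 51 -> window=[54, 51] (not full yet)
step 3: append 2 -> window=[54, 51, 2] -> max=54
step 4: append 96 -> window=[51, 2, 96] -> max=96
step 5: append 59 -> window=[2, 96, 59] -> max=96
step 6: append 81 -> window=[96, 59, 81] -> max=96
step 7: append 76 -> window=[59, 81, 76] -> max=81
step 8: append 2 -> window=[81, 76, 2] -> max=81
step 9: append 47 -> window=[76, 2, 47] -> max=76
step 10: append 44 -> window=[2, 47, 44] -> max=47
step 11: append 27 -> window=[47, 44, 27] -> max=47
step 12: append 80 -> window=[44, 27, 80] -> max=80
step 13: append 21 -> window=[27, 80, 21] -> max=80
step 14: append 88 -> window=[80, 21, 88] -> max=88
Recorded maximums: 54 96 96 96 81 81 76 47 47 80 80 88
Changes between consecutive maximums: 6

Answer: 6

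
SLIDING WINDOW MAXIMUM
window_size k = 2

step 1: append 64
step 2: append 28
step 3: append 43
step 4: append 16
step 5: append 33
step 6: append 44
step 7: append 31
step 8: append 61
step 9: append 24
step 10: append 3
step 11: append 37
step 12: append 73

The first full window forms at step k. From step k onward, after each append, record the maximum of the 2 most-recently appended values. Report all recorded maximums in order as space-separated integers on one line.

Answer: 64 43 43 33 44 44 61 61 24 37 73

Derivation:
step 1: append 64 -> window=[64] (not full yet)
step 2: append 28 -> window=[64, 28] -> max=64
step 3: append 43 -> window=[28, 43] -> max=43
step 4: append 16 -> window=[43, 16] -> max=43
step 5: append 33 -> window=[16, 33] -> max=33
step 6: append 44 -> window=[33, 44] -> max=44
step 7: append 31 -> window=[44, 31] -> max=44
step 8: append 61 -> window=[31, 61] -> max=61
step 9: append 24 -> window=[61, 24] -> max=61
step 10: append 3 -> window=[24, 3] -> max=24
step 11: append 37 -> window=[3, 37] -> max=37
step 12: append 73 -> window=[37, 73] -> max=73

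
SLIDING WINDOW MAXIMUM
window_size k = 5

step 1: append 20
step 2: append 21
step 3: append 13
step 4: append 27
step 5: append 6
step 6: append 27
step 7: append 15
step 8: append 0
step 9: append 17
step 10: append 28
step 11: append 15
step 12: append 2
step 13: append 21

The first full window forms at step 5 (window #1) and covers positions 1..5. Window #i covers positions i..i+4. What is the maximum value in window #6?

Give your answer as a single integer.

step 1: append 20 -> window=[20] (not full yet)
step 2: append 21 -> window=[20, 21] (not full yet)
step 3: append 13 -> window=[20, 21, 13] (not full yet)
step 4: append 27 -> window=[20, 21, 13, 27] (not full yet)
step 5: append 6 -> window=[20, 21, 13, 27, 6] -> max=27
step 6: append 27 -> window=[21, 13, 27, 6, 27] -> max=27
step 7: append 15 -> window=[13, 27, 6, 27, 15] -> max=27
step 8: append 0 -> window=[27, 6, 27, 15, 0] -> max=27
step 9: append 17 -> window=[6, 27, 15, 0, 17] -> max=27
step 10: append 28 -> window=[27, 15, 0, 17, 28] -> max=28
Window #6 max = 28

Answer: 28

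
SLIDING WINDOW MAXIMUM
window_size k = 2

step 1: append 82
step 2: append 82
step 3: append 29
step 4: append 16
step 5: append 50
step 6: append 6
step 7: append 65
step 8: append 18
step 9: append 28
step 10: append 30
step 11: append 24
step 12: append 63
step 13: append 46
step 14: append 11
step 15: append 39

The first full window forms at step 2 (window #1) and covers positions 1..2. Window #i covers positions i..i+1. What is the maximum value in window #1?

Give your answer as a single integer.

Answer: 82

Derivation:
step 1: append 82 -> window=[82] (not full yet)
step 2: append 82 -> window=[82, 82] -> max=82
Window #1 max = 82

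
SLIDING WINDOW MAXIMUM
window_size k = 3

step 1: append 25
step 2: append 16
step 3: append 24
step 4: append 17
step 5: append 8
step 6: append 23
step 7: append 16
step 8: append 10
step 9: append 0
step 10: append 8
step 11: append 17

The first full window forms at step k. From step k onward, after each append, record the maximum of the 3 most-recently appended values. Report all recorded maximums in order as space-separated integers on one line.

step 1: append 25 -> window=[25] (not full yet)
step 2: append 16 -> window=[25, 16] (not full yet)
step 3: append 24 -> window=[25, 16, 24] -> max=25
step 4: append 17 -> window=[16, 24, 17] -> max=24
step 5: append 8 -> window=[24, 17, 8] -> max=24
step 6: append 23 -> window=[17, 8, 23] -> max=23
step 7: append 16 -> window=[8, 23, 16] -> max=23
step 8: append 10 -> window=[23, 16, 10] -> max=23
step 9: append 0 -> window=[16, 10, 0] -> max=16
step 10: append 8 -> window=[10, 0, 8] -> max=10
step 11: append 17 -> window=[0, 8, 17] -> max=17

Answer: 25 24 24 23 23 23 16 10 17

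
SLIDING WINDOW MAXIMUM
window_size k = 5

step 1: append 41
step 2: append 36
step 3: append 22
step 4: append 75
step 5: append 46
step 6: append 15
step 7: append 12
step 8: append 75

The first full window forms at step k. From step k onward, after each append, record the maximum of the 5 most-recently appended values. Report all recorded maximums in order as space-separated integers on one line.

Answer: 75 75 75 75

Derivation:
step 1: append 41 -> window=[41] (not full yet)
step 2: append 36 -> window=[41, 36] (not full yet)
step 3: append 22 -> window=[41, 36, 22] (not full yet)
step 4: append 75 -> window=[41, 36, 22, 75] (not full yet)
step 5: append 46 -> window=[41, 36, 22, 75, 46] -> max=75
step 6: append 15 -> window=[36, 22, 75, 46, 15] -> max=75
step 7: append 12 -> window=[22, 75, 46, 15, 12] -> max=75
step 8: append 75 -> window=[75, 46, 15, 12, 75] -> max=75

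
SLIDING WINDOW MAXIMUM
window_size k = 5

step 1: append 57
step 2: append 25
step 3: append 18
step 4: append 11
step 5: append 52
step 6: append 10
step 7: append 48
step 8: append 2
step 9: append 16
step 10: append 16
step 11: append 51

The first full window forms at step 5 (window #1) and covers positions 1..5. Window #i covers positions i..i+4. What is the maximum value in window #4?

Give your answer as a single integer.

Answer: 52

Derivation:
step 1: append 57 -> window=[57] (not full yet)
step 2: append 25 -> window=[57, 25] (not full yet)
step 3: append 18 -> window=[57, 25, 18] (not full yet)
step 4: append 11 -> window=[57, 25, 18, 11] (not full yet)
step 5: append 52 -> window=[57, 25, 18, 11, 52] -> max=57
step 6: append 10 -> window=[25, 18, 11, 52, 10] -> max=52
step 7: append 48 -> window=[18, 11, 52, 10, 48] -> max=52
step 8: append 2 -> window=[11, 52, 10, 48, 2] -> max=52
Window #4 max = 52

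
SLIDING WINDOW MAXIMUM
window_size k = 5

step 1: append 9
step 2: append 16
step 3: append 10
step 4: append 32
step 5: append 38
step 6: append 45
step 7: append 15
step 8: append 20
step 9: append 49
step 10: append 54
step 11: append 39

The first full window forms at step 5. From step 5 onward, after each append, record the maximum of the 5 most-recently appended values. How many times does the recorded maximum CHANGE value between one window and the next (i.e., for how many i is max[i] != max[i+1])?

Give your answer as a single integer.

step 1: append 9 -> window=[9] (not full yet)
step 2: append 16 -> window=[9, 16] (not full yet)
step 3: append 10 -> window=[9, 16, 10] (not full yet)
step 4: append 32 -> window=[9, 16, 10, 32] (not full yet)
step 5: append 38 -> window=[9, 16, 10, 32, 38] -> max=38
step 6: append 45 -> window=[16, 10, 32, 38, 45] -> max=45
step 7: append 15 -> window=[10, 32, 38, 45, 15] -> max=45
step 8: append 20 -> window=[32, 38, 45, 15, 20] -> max=45
step 9: append 49 -> window=[38, 45, 15, 20, 49] -> max=49
step 10: append 54 -> window=[45, 15, 20, 49, 54] -> max=54
step 11: append 39 -> window=[15, 20, 49, 54, 39] -> max=54
Recorded maximums: 38 45 45 45 49 54 54
Changes between consecutive maximums: 3

Answer: 3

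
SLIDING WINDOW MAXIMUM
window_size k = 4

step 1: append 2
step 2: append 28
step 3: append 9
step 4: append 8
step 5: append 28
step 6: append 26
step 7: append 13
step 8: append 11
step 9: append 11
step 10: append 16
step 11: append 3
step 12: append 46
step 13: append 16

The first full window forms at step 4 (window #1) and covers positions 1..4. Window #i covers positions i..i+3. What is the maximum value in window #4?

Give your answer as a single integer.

Answer: 28

Derivation:
step 1: append 2 -> window=[2] (not full yet)
step 2: append 28 -> window=[2, 28] (not full yet)
step 3: append 9 -> window=[2, 28, 9] (not full yet)
step 4: append 8 -> window=[2, 28, 9, 8] -> max=28
step 5: append 28 -> window=[28, 9, 8, 28] -> max=28
step 6: append 26 -> window=[9, 8, 28, 26] -> max=28
step 7: append 13 -> window=[8, 28, 26, 13] -> max=28
Window #4 max = 28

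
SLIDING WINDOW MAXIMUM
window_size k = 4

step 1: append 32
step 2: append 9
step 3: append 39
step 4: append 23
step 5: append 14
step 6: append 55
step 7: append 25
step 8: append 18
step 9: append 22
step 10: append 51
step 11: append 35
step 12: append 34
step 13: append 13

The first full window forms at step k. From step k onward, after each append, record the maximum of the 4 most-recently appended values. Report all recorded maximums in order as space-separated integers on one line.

step 1: append 32 -> window=[32] (not full yet)
step 2: append 9 -> window=[32, 9] (not full yet)
step 3: append 39 -> window=[32, 9, 39] (not full yet)
step 4: append 23 -> window=[32, 9, 39, 23] -> max=39
step 5: append 14 -> window=[9, 39, 23, 14] -> max=39
step 6: append 55 -> window=[39, 23, 14, 55] -> max=55
step 7: append 25 -> window=[23, 14, 55, 25] -> max=55
step 8: append 18 -> window=[14, 55, 25, 18] -> max=55
step 9: append 22 -> window=[55, 25, 18, 22] -> max=55
step 10: append 51 -> window=[25, 18, 22, 51] -> max=51
step 11: append 35 -> window=[18, 22, 51, 35] -> max=51
step 12: append 34 -> window=[22, 51, 35, 34] -> max=51
step 13: append 13 -> window=[51, 35, 34, 13] -> max=51

Answer: 39 39 55 55 55 55 51 51 51 51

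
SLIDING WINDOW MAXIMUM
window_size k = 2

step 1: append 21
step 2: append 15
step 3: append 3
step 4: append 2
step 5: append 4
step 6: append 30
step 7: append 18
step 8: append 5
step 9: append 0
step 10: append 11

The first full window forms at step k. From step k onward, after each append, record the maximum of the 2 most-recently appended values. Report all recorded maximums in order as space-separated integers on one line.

step 1: append 21 -> window=[21] (not full yet)
step 2: append 15 -> window=[21, 15] -> max=21
step 3: append 3 -> window=[15, 3] -> max=15
step 4: append 2 -> window=[3, 2] -> max=3
step 5: append 4 -> window=[2, 4] -> max=4
step 6: append 30 -> window=[4, 30] -> max=30
step 7: append 18 -> window=[30, 18] -> max=30
step 8: append 5 -> window=[18, 5] -> max=18
step 9: append 0 -> window=[5, 0] -> max=5
step 10: append 11 -> window=[0, 11] -> max=11

Answer: 21 15 3 4 30 30 18 5 11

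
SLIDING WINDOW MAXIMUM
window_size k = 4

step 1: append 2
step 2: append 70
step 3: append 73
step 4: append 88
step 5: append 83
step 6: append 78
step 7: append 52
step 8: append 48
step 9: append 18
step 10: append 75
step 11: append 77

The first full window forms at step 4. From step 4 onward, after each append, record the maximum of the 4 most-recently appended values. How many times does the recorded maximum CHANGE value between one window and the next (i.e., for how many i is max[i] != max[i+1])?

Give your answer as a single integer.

Answer: 4

Derivation:
step 1: append 2 -> window=[2] (not full yet)
step 2: append 70 -> window=[2, 70] (not full yet)
step 3: append 73 -> window=[2, 70, 73] (not full yet)
step 4: append 88 -> window=[2, 70, 73, 88] -> max=88
step 5: append 83 -> window=[70, 73, 88, 83] -> max=88
step 6: append 78 -> window=[73, 88, 83, 78] -> max=88
step 7: append 52 -> window=[88, 83, 78, 52] -> max=88
step 8: append 48 -> window=[83, 78, 52, 48] -> max=83
step 9: append 18 -> window=[78, 52, 48, 18] -> max=78
step 10: append 75 -> window=[52, 48, 18, 75] -> max=75
step 11: append 77 -> window=[48, 18, 75, 77] -> max=77
Recorded maximums: 88 88 88 88 83 78 75 77
Changes between consecutive maximums: 4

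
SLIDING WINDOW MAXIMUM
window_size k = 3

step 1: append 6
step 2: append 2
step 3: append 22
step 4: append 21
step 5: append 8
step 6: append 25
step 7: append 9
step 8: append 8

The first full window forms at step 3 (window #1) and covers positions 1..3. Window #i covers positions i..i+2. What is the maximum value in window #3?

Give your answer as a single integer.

step 1: append 6 -> window=[6] (not full yet)
step 2: append 2 -> window=[6, 2] (not full yet)
step 3: append 22 -> window=[6, 2, 22] -> max=22
step 4: append 21 -> window=[2, 22, 21] -> max=22
step 5: append 8 -> window=[22, 21, 8] -> max=22
Window #3 max = 22

Answer: 22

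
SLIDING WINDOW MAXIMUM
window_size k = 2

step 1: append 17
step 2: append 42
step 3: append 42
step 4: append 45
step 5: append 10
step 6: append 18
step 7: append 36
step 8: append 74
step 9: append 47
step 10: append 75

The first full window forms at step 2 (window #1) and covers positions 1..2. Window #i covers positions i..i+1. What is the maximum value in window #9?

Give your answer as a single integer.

step 1: append 17 -> window=[17] (not full yet)
step 2: append 42 -> window=[17, 42] -> max=42
step 3: append 42 -> window=[42, 42] -> max=42
step 4: append 45 -> window=[42, 45] -> max=45
step 5: append 10 -> window=[45, 10] -> max=45
step 6: append 18 -> window=[10, 18] -> max=18
step 7: append 36 -> window=[18, 36] -> max=36
step 8: append 74 -> window=[36, 74] -> max=74
step 9: append 47 -> window=[74, 47] -> max=74
step 10: append 75 -> window=[47, 75] -> max=75
Window #9 max = 75

Answer: 75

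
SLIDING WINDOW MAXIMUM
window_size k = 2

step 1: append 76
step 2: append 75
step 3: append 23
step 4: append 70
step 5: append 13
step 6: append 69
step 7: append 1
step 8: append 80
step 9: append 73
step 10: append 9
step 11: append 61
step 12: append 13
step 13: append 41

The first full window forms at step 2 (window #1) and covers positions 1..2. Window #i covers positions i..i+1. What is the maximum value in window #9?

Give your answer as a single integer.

step 1: append 76 -> window=[76] (not full yet)
step 2: append 75 -> window=[76, 75] -> max=76
step 3: append 23 -> window=[75, 23] -> max=75
step 4: append 70 -> window=[23, 70] -> max=70
step 5: append 13 -> window=[70, 13] -> max=70
step 6: append 69 -> window=[13, 69] -> max=69
step 7: append 1 -> window=[69, 1] -> max=69
step 8: append 80 -> window=[1, 80] -> max=80
step 9: append 73 -> window=[80, 73] -> max=80
step 10: append 9 -> window=[73, 9] -> max=73
Window #9 max = 73

Answer: 73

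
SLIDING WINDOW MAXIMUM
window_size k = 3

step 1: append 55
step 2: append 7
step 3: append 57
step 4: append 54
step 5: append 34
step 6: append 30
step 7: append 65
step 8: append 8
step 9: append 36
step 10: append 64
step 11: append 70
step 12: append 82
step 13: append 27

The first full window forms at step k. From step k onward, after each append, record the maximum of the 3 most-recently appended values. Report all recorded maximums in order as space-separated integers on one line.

step 1: append 55 -> window=[55] (not full yet)
step 2: append 7 -> window=[55, 7] (not full yet)
step 3: append 57 -> window=[55, 7, 57] -> max=57
step 4: append 54 -> window=[7, 57, 54] -> max=57
step 5: append 34 -> window=[57, 54, 34] -> max=57
step 6: append 30 -> window=[54, 34, 30] -> max=54
step 7: append 65 -> window=[34, 30, 65] -> max=65
step 8: append 8 -> window=[30, 65, 8] -> max=65
step 9: append 36 -> window=[65, 8, 36] -> max=65
step 10: append 64 -> window=[8, 36, 64] -> max=64
step 11: append 70 -> window=[36, 64, 70] -> max=70
step 12: append 82 -> window=[64, 70, 82] -> max=82
step 13: append 27 -> window=[70, 82, 27] -> max=82

Answer: 57 57 57 54 65 65 65 64 70 82 82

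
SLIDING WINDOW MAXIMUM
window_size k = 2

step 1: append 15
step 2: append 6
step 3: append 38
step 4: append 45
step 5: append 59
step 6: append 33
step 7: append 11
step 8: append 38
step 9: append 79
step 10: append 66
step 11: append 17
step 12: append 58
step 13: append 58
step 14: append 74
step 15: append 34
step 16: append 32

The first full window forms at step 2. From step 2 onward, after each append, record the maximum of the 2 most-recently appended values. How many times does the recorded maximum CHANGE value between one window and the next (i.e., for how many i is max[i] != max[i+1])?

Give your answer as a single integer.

step 1: append 15 -> window=[15] (not full yet)
step 2: append 6 -> window=[15, 6] -> max=15
step 3: append 38 -> window=[6, 38] -> max=38
step 4: append 45 -> window=[38, 45] -> max=45
step 5: append 59 -> window=[45, 59] -> max=59
step 6: append 33 -> window=[59, 33] -> max=59
step 7: append 11 -> window=[33, 11] -> max=33
step 8: append 38 -> window=[11, 38] -> max=38
step 9: append 79 -> window=[38, 79] -> max=79
step 10: append 66 -> window=[79, 66] -> max=79
step 11: append 17 -> window=[66, 17] -> max=66
step 12: append 58 -> window=[17, 58] -> max=58
step 13: append 58 -> window=[58, 58] -> max=58
step 14: append 74 -> window=[58, 74] -> max=74
step 15: append 34 -> window=[74, 34] -> max=74
step 16: append 32 -> window=[34, 32] -> max=34
Recorded maximums: 15 38 45 59 59 33 38 79 79 66 58 58 74 74 34
Changes between consecutive maximums: 10

Answer: 10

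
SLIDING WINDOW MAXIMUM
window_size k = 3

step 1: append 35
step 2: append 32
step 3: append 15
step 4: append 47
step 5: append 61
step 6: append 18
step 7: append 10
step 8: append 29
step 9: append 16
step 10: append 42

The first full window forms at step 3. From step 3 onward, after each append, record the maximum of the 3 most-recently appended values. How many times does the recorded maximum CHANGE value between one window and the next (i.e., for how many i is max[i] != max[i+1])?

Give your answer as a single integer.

Answer: 4

Derivation:
step 1: append 35 -> window=[35] (not full yet)
step 2: append 32 -> window=[35, 32] (not full yet)
step 3: append 15 -> window=[35, 32, 15] -> max=35
step 4: append 47 -> window=[32, 15, 47] -> max=47
step 5: append 61 -> window=[15, 47, 61] -> max=61
step 6: append 18 -> window=[47, 61, 18] -> max=61
step 7: append 10 -> window=[61, 18, 10] -> max=61
step 8: append 29 -> window=[18, 10, 29] -> max=29
step 9: append 16 -> window=[10, 29, 16] -> max=29
step 10: append 42 -> window=[29, 16, 42] -> max=42
Recorded maximums: 35 47 61 61 61 29 29 42
Changes between consecutive maximums: 4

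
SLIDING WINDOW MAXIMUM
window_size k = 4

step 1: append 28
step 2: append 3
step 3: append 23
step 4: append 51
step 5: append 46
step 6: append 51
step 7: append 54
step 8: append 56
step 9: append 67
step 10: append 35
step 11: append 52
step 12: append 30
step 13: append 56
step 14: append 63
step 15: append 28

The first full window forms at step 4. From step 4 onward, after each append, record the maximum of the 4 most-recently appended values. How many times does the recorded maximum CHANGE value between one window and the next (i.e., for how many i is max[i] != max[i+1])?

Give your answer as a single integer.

Answer: 5

Derivation:
step 1: append 28 -> window=[28] (not full yet)
step 2: append 3 -> window=[28, 3] (not full yet)
step 3: append 23 -> window=[28, 3, 23] (not full yet)
step 4: append 51 -> window=[28, 3, 23, 51] -> max=51
step 5: append 46 -> window=[3, 23, 51, 46] -> max=51
step 6: append 51 -> window=[23, 51, 46, 51] -> max=51
step 7: append 54 -> window=[51, 46, 51, 54] -> max=54
step 8: append 56 -> window=[46, 51, 54, 56] -> max=56
step 9: append 67 -> window=[51, 54, 56, 67] -> max=67
step 10: append 35 -> window=[54, 56, 67, 35] -> max=67
step 11: append 52 -> window=[56, 67, 35, 52] -> max=67
step 12: append 30 -> window=[67, 35, 52, 30] -> max=67
step 13: append 56 -> window=[35, 52, 30, 56] -> max=56
step 14: append 63 -> window=[52, 30, 56, 63] -> max=63
step 15: append 28 -> window=[30, 56, 63, 28] -> max=63
Recorded maximums: 51 51 51 54 56 67 67 67 67 56 63 63
Changes between consecutive maximums: 5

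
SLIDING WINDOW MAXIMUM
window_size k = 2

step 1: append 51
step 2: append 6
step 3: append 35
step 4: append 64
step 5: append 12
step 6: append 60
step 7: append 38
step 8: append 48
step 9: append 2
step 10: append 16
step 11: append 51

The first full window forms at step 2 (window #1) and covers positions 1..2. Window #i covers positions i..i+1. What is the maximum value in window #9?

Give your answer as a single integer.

step 1: append 51 -> window=[51] (not full yet)
step 2: append 6 -> window=[51, 6] -> max=51
step 3: append 35 -> window=[6, 35] -> max=35
step 4: append 64 -> window=[35, 64] -> max=64
step 5: append 12 -> window=[64, 12] -> max=64
step 6: append 60 -> window=[12, 60] -> max=60
step 7: append 38 -> window=[60, 38] -> max=60
step 8: append 48 -> window=[38, 48] -> max=48
step 9: append 2 -> window=[48, 2] -> max=48
step 10: append 16 -> window=[2, 16] -> max=16
Window #9 max = 16

Answer: 16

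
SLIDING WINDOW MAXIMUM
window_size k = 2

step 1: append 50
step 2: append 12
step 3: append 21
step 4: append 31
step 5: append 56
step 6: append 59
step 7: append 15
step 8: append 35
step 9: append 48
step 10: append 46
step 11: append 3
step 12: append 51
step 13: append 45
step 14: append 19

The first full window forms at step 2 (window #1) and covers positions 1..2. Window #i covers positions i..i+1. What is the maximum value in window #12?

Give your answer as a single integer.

step 1: append 50 -> window=[50] (not full yet)
step 2: append 12 -> window=[50, 12] -> max=50
step 3: append 21 -> window=[12, 21] -> max=21
step 4: append 31 -> window=[21, 31] -> max=31
step 5: append 56 -> window=[31, 56] -> max=56
step 6: append 59 -> window=[56, 59] -> max=59
step 7: append 15 -> window=[59, 15] -> max=59
step 8: append 35 -> window=[15, 35] -> max=35
step 9: append 48 -> window=[35, 48] -> max=48
step 10: append 46 -> window=[48, 46] -> max=48
step 11: append 3 -> window=[46, 3] -> max=46
step 12: append 51 -> window=[3, 51] -> max=51
step 13: append 45 -> window=[51, 45] -> max=51
Window #12 max = 51

Answer: 51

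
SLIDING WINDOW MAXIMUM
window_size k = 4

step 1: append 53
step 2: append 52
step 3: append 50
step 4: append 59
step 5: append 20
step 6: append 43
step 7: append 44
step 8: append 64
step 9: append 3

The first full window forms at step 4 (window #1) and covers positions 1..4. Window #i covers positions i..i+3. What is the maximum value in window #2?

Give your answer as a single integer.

step 1: append 53 -> window=[53] (not full yet)
step 2: append 52 -> window=[53, 52] (not full yet)
step 3: append 50 -> window=[53, 52, 50] (not full yet)
step 4: append 59 -> window=[53, 52, 50, 59] -> max=59
step 5: append 20 -> window=[52, 50, 59, 20] -> max=59
Window #2 max = 59

Answer: 59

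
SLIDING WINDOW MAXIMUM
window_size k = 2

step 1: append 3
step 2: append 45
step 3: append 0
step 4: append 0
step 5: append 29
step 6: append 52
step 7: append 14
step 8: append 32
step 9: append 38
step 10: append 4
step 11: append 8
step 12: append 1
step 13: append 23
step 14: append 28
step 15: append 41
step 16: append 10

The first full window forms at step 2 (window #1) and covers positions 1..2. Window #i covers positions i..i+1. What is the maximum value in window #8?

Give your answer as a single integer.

step 1: append 3 -> window=[3] (not full yet)
step 2: append 45 -> window=[3, 45] -> max=45
step 3: append 0 -> window=[45, 0] -> max=45
step 4: append 0 -> window=[0, 0] -> max=0
step 5: append 29 -> window=[0, 29] -> max=29
step 6: append 52 -> window=[29, 52] -> max=52
step 7: append 14 -> window=[52, 14] -> max=52
step 8: append 32 -> window=[14, 32] -> max=32
step 9: append 38 -> window=[32, 38] -> max=38
Window #8 max = 38

Answer: 38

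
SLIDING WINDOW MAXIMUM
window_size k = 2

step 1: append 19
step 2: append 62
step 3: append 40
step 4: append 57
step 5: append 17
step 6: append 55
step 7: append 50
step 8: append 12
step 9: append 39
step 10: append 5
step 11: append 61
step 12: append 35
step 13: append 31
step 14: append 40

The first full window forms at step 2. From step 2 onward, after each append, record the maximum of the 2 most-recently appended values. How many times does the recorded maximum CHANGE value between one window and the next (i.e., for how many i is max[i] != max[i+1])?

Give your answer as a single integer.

Answer: 7

Derivation:
step 1: append 19 -> window=[19] (not full yet)
step 2: append 62 -> window=[19, 62] -> max=62
step 3: append 40 -> window=[62, 40] -> max=62
step 4: append 57 -> window=[40, 57] -> max=57
step 5: append 17 -> window=[57, 17] -> max=57
step 6: append 55 -> window=[17, 55] -> max=55
step 7: append 50 -> window=[55, 50] -> max=55
step 8: append 12 -> window=[50, 12] -> max=50
step 9: append 39 -> window=[12, 39] -> max=39
step 10: append 5 -> window=[39, 5] -> max=39
step 11: append 61 -> window=[5, 61] -> max=61
step 12: append 35 -> window=[61, 35] -> max=61
step 13: append 31 -> window=[35, 31] -> max=35
step 14: append 40 -> window=[31, 40] -> max=40
Recorded maximums: 62 62 57 57 55 55 50 39 39 61 61 35 40
Changes between consecutive maximums: 7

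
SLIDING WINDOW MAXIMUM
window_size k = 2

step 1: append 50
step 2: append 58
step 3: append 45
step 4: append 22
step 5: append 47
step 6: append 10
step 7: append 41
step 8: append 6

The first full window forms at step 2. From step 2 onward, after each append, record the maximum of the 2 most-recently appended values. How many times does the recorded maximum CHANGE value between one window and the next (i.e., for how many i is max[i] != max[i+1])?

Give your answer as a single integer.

step 1: append 50 -> window=[50] (not full yet)
step 2: append 58 -> window=[50, 58] -> max=58
step 3: append 45 -> window=[58, 45] -> max=58
step 4: append 22 -> window=[45, 22] -> max=45
step 5: append 47 -> window=[22, 47] -> max=47
step 6: append 10 -> window=[47, 10] -> max=47
step 7: append 41 -> window=[10, 41] -> max=41
step 8: append 6 -> window=[41, 6] -> max=41
Recorded maximums: 58 58 45 47 47 41 41
Changes between consecutive maximums: 3

Answer: 3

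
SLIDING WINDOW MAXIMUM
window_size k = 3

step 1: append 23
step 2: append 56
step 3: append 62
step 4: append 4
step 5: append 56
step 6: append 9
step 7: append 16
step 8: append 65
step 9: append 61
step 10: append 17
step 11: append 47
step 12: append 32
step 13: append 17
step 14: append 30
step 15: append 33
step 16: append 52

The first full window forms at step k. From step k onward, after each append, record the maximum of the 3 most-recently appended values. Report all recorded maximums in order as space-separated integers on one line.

step 1: append 23 -> window=[23] (not full yet)
step 2: append 56 -> window=[23, 56] (not full yet)
step 3: append 62 -> window=[23, 56, 62] -> max=62
step 4: append 4 -> window=[56, 62, 4] -> max=62
step 5: append 56 -> window=[62, 4, 56] -> max=62
step 6: append 9 -> window=[4, 56, 9] -> max=56
step 7: append 16 -> window=[56, 9, 16] -> max=56
step 8: append 65 -> window=[9, 16, 65] -> max=65
step 9: append 61 -> window=[16, 65, 61] -> max=65
step 10: append 17 -> window=[65, 61, 17] -> max=65
step 11: append 47 -> window=[61, 17, 47] -> max=61
step 12: append 32 -> window=[17, 47, 32] -> max=47
step 13: append 17 -> window=[47, 32, 17] -> max=47
step 14: append 30 -> window=[32, 17, 30] -> max=32
step 15: append 33 -> window=[17, 30, 33] -> max=33
step 16: append 52 -> window=[30, 33, 52] -> max=52

Answer: 62 62 62 56 56 65 65 65 61 47 47 32 33 52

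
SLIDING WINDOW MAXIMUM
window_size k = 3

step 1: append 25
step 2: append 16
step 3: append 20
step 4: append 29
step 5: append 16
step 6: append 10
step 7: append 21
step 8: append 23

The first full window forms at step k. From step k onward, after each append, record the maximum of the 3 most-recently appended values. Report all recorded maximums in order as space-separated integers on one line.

step 1: append 25 -> window=[25] (not full yet)
step 2: append 16 -> window=[25, 16] (not full yet)
step 3: append 20 -> window=[25, 16, 20] -> max=25
step 4: append 29 -> window=[16, 20, 29] -> max=29
step 5: append 16 -> window=[20, 29, 16] -> max=29
step 6: append 10 -> window=[29, 16, 10] -> max=29
step 7: append 21 -> window=[16, 10, 21] -> max=21
step 8: append 23 -> window=[10, 21, 23] -> max=23

Answer: 25 29 29 29 21 23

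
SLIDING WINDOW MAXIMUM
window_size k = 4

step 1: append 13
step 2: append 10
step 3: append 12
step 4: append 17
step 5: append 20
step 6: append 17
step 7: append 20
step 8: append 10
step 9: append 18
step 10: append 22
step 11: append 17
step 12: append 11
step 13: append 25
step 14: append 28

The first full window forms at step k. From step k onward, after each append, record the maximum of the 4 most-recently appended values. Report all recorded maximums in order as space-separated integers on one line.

Answer: 17 20 20 20 20 20 22 22 22 25 28

Derivation:
step 1: append 13 -> window=[13] (not full yet)
step 2: append 10 -> window=[13, 10] (not full yet)
step 3: append 12 -> window=[13, 10, 12] (not full yet)
step 4: append 17 -> window=[13, 10, 12, 17] -> max=17
step 5: append 20 -> window=[10, 12, 17, 20] -> max=20
step 6: append 17 -> window=[12, 17, 20, 17] -> max=20
step 7: append 20 -> window=[17, 20, 17, 20] -> max=20
step 8: append 10 -> window=[20, 17, 20, 10] -> max=20
step 9: append 18 -> window=[17, 20, 10, 18] -> max=20
step 10: append 22 -> window=[20, 10, 18, 22] -> max=22
step 11: append 17 -> window=[10, 18, 22, 17] -> max=22
step 12: append 11 -> window=[18, 22, 17, 11] -> max=22
step 13: append 25 -> window=[22, 17, 11, 25] -> max=25
step 14: append 28 -> window=[17, 11, 25, 28] -> max=28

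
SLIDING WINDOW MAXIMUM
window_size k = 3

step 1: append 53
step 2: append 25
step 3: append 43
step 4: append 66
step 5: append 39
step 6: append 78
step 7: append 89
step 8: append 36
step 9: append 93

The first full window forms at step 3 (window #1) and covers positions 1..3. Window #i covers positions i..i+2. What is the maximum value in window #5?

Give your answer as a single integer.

step 1: append 53 -> window=[53] (not full yet)
step 2: append 25 -> window=[53, 25] (not full yet)
step 3: append 43 -> window=[53, 25, 43] -> max=53
step 4: append 66 -> window=[25, 43, 66] -> max=66
step 5: append 39 -> window=[43, 66, 39] -> max=66
step 6: append 78 -> window=[66, 39, 78] -> max=78
step 7: append 89 -> window=[39, 78, 89] -> max=89
Window #5 max = 89

Answer: 89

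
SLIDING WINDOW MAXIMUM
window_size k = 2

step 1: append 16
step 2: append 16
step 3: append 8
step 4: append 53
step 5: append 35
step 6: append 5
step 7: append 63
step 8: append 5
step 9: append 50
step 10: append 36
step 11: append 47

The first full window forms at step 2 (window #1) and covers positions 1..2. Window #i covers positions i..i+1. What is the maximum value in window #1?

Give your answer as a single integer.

Answer: 16

Derivation:
step 1: append 16 -> window=[16] (not full yet)
step 2: append 16 -> window=[16, 16] -> max=16
Window #1 max = 16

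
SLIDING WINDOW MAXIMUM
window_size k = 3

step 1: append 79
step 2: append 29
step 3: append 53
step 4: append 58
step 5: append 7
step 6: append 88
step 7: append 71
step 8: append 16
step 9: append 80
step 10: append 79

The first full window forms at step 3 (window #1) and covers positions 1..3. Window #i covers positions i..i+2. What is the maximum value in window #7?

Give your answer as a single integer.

step 1: append 79 -> window=[79] (not full yet)
step 2: append 29 -> window=[79, 29] (not full yet)
step 3: append 53 -> window=[79, 29, 53] -> max=79
step 4: append 58 -> window=[29, 53, 58] -> max=58
step 5: append 7 -> window=[53, 58, 7] -> max=58
step 6: append 88 -> window=[58, 7, 88] -> max=88
step 7: append 71 -> window=[7, 88, 71] -> max=88
step 8: append 16 -> window=[88, 71, 16] -> max=88
step 9: append 80 -> window=[71, 16, 80] -> max=80
Window #7 max = 80

Answer: 80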